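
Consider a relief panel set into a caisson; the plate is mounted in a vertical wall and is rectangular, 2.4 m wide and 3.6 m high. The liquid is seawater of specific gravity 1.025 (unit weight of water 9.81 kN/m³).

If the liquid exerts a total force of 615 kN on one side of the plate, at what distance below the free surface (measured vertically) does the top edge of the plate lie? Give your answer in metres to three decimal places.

γ = 1.025 × 9.81 = 10.05525 kN/m³.
A = 2.4 × 3.6 = 8.64 m².
From F = γ·h_c·A, the centroid depth is h_c = 615/(10.05525 × 8.64) = 7.07894 m.
The centroid lies 3.6/2 = 1.8 m below the top edge, so the top edge sits at h_top = 7.07894 − 1.8 = 5.27894 m below the surface.

d_top ≈ 5.279 m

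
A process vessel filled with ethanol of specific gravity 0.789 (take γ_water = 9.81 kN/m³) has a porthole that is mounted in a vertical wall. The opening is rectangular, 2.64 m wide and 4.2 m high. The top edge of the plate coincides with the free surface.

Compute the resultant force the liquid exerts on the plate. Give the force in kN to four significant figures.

γ = 0.789 × 9.81 = 7.74009 kN/m³.
The centroid lies 4.2/2 = 2.1 m below the top edge, so the centroid depth is h_c = 2.1 m.
A = 2.64 × 4.2 = 11.088 m².
Resultant F = γ·h_c·A = 7.74009 × 2.1 × 11.088 = 180.226 kN.

F ≈ 180.2 kN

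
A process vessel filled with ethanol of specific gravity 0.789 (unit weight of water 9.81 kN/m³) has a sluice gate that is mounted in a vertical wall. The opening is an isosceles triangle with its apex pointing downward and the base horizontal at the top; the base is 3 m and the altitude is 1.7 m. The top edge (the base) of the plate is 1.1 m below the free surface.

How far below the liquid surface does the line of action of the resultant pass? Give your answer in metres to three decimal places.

h_p = 1.763 m

γ = 0.789 × 9.81 = 7.74009 kN/m³.
With the apex down, the centroid sits h/3 = 1.7/3 = 0.566667 m below the base (the top edge), so the centroid depth is h_c = 1.1 + 0.566667 = 1.66667 m.
A = ½ × 3 × 1.7 = 2.55 m².
Resultant F = γ·h_c·A = 7.74009 × 1.66667 × 2.55 = 32.8954 kN.
I_c = b·h³/36 = 3 × 1.7³/36 = 0.409417 m⁴.
Centre of pressure: y_p = y_c + I_c/(y_c·A) = 1.66667 + 0.409417/(1.66667 × 2.55) = 1.66667 + 0.0963332 = 1.763 m along the plane.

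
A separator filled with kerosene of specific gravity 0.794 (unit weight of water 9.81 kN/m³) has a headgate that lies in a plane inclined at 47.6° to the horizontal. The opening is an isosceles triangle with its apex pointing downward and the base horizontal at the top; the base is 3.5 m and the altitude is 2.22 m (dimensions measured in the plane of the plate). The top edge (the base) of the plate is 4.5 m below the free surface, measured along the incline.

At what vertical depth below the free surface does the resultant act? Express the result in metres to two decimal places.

h_p = 3.91 m

γ = 0.794 × 9.81 = 7.78914 kN/m³.
Let θ = 47.6° be the plate's angle to the horizontal; measure y along the incline from where the plane meets the free surface. Vertical depth h = y·sinθ with sinθ = 0.738455.
With the apex down, the centroid sits h/3 = 2.22/3 = 0.74 m below the base (the top edge), so y_c = 4.5 + 0.74 = 5.24 m and h_c = 5.24 × 0.738455 = 3.8695 m.
A = ½ × 3.5 × 2.22 = 3.885 m².
Resultant F = γ·h_c·A = 7.78914 × 3.8695 × 3.885 = 117.094 kN.
I_c = b·h³/36 = 3.5 × 2.22³/36 = 1.06371 m⁴.
Centre of pressure: y_p = y_c + I_c/(y_c·A) = 5.24 + 1.06371/(5.24 × 3.885) = 5.24 + 0.0522518 = 5.29225 m along the plane.
Vertically, h_p = y_p·sinθ = 5.29225 × 0.738455 = 3.90809 m.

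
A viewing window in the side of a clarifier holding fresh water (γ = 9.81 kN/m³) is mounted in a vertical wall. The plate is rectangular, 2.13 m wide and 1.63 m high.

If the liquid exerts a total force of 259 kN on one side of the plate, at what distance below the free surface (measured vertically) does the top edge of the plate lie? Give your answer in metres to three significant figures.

γ = 9.81 kN/m³.
A = 2.13 × 1.63 = 3.4719 m².
From F = γ·h_c·A, the centroid depth is h_c = 259/(9.81 × 3.4719) = 7.60438 m.
The centroid lies 1.63/2 = 0.815 m below the top edge, so the top edge sits at h_top = 7.60438 − 0.815 = 6.78938 m below the surface.

d_top ≈ 6.79 m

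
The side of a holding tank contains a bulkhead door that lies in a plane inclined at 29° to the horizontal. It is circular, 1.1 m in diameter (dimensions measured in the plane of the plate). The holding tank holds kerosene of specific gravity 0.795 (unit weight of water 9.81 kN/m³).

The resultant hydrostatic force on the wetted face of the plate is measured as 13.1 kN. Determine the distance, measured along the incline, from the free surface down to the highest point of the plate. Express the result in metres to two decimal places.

y_top ≈ 3.10 m

γ = 0.795 × 9.81 = 7.79895 kN/m³.
A = π(0.55)² = 0.950332 m².
From F = γ·h_c·A, the centroid depth is h_c = 13.1/(7.79895 × 0.950332) = 1.7675 m.
Let θ = 29° be the plate's angle to the horizontal; measure y along the incline from where the plane meets the free surface. Vertical depth h = y·sinθ with sinθ = 0.484810.
Along the incline, y_c = h_c/sinθ = 1.7675/0.484810 = 3.64576 m.
The centroid is at the centre, 0.55 m below the top of the plate, so the highest point sits at y_top = 3.64576 − 0.55 = 3.09576 m along the incline.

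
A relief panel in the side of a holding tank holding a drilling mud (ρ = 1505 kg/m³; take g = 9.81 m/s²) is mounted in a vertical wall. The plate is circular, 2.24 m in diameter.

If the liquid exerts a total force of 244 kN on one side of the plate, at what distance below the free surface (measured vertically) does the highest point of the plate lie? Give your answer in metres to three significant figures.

d_top ≈ 3.07 m

γ = ρg = 1505 × 9.81 / 1000 = 14.76405 kN/m³.
A = π(1.12)² = 3.94081 m².
From F = γ·h_c·A, the centroid depth is h_c = 244/(14.76405 × 3.94081) = 4.19371 m.
The centroid is at the centre, 1.12 m below the top of the plate, so the highest point sits at h_top = 4.19371 − 1.12 = 3.07371 m below the surface.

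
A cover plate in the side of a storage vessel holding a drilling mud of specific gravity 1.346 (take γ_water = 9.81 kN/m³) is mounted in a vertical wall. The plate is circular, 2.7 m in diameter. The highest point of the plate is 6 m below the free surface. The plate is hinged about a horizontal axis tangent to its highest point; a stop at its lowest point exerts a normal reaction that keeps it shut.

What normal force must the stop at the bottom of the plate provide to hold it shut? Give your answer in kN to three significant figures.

γ = 1.346 × 9.81 = 13.20426 kN/m³.
The centroid is at the centre, 1.35 m below the top of the plate, so the centroid depth is h_c = 6 + 1.35 = 7.35 m.
A = π(1.35)² = 5.72555 m².
Resultant F = γ·h_c·A = 13.20426 × 7.35 × 5.72555 = 555.672 kN.
I_c = πr⁴/4 = π × 1.35⁴/4 = 2.6087 m⁴.
Centre of pressure: y_p = y_c + I_c/(y_c·A) = 7.35 + 2.6087/(7.35 × 5.72555) = 7.35 + 0.0619897 = 7.41199 m along the plane.
The resultant acts 1.35 + 0.0619897 = 1.41199 m (along the plate) below the hinge at the top edge, so the moment about the hinge is M = F × 1.41199 = 555.672 × 1.41199 = 784.603 kN·m.
A normal force at the bottom, 2.7 m from the hinge, must supply this moment: P = 784.603/2.7 = 290.594 kN.

P ≈ 291 kN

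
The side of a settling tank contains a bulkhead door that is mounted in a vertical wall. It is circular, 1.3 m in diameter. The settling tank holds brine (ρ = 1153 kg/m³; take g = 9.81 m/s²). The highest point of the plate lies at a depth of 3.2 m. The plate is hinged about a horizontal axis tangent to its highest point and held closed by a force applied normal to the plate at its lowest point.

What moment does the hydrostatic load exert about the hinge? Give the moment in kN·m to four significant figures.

γ = ρg = 1153 × 9.81 / 1000 = 11.31093 kN/m³.
The centroid is at the centre, 0.65 m below the top of the plate, so the centroid depth is h_c = 3.2 + 0.65 = 3.85 m.
A = π(0.65)² = 1.32732 m².
Resultant F = γ·h_c·A = 11.31093 × 3.85 × 1.32732 = 57.8009 kN.
I_c = πr⁴/4 = π × 0.65⁴/4 = 0.140198 m⁴.
Centre of pressure: y_p = y_c + I_c/(y_c·A) = 3.85 + 0.140198/(3.85 × 1.32732) = 3.85 + 0.027435 = 3.87744 m along the plane.
The resultant acts 0.65 + 0.027435 = 0.677435 m (along the plate) below the hinge at the top edge, so the moment about the hinge is M = F × 0.677435 = 57.8009 × 0.677435 = 39.1564 kN·m.

M ≈ 39.16 kN·m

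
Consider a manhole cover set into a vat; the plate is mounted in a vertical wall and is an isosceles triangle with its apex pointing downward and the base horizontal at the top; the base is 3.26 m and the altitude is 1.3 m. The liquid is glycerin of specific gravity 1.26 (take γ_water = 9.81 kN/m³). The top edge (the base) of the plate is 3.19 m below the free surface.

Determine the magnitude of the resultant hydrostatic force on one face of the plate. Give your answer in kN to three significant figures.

γ = 1.26 × 9.81 = 12.3606 kN/m³.
With the apex down, the centroid sits h/3 = 1.3/3 = 0.433333 m below the base (the top edge), so the centroid depth is h_c = 3.19 + 0.433333 = 3.62333 m.
A = ½ × 3.26 × 1.3 = 2.119 m².
Resultant F = γ·h_c·A = 12.3606 × 3.62333 × 2.119 = 94.9027 kN.

F ≈ 94.9 kN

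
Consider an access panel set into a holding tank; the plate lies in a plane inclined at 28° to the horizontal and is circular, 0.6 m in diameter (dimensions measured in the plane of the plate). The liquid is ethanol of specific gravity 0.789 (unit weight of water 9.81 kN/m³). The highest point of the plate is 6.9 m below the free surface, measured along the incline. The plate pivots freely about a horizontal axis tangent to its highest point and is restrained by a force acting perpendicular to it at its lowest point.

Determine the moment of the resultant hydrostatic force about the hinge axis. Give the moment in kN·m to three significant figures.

M ≈ 2.24 kN·m

γ = 0.789 × 9.81 = 7.74009 kN/m³.
Let θ = 28° be the plate's angle to the horizontal; measure y along the incline from where the plane meets the free surface. Vertical depth h = y·sinθ with sinθ = 0.469472.
The centroid is at the centre, 0.3 m below the top of the plate, so y_c = 6.9 + 0.3 = 7.2 m and h_c = 7.2 × 0.469472 = 3.3802 m.
A = π(0.3)² = 0.282743 m².
Resultant F = γ·h_c·A = 7.74009 × 3.3802 × 0.282743 = 7.39742 kN.
I_c = πr⁴/4 = π × 0.3⁴/4 = 0.00636173 m⁴.
Centre of pressure: y_p = y_c + I_c/(y_c·A) = 7.2 + 0.00636173/(7.2 × 0.282743) = 7.2 + 0.00312501 = 7.20313 m along the plane.
The resultant acts 0.3 + 0.00312501 = 0.303125 m (along the plate) below the hinge at the top edge, so the moment about the hinge is M = F × 0.303125 = 7.39742 × 0.303125 = 2.24234 kN·m.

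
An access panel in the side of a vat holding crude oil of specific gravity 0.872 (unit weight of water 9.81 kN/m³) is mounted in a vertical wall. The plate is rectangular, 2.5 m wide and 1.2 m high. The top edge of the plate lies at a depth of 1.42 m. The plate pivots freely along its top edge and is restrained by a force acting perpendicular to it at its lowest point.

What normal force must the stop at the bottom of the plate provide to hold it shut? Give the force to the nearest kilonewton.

γ = 0.872 × 9.81 = 8.55432 kN/m³.
The centroid lies 1.2/2 = 0.6 m below the top edge, so the centroid depth is h_c = 1.42 + 0.6 = 2.02 m.
A = 2.5 × 1.2 = 3 m².
Resultant F = γ·h_c·A = 8.55432 × 2.02 × 3 = 51.8392 kN.
I_c = b·h³/12 = 2.5 × 1.2³/12 = 0.36 m⁴.
Centre of pressure: y_p = y_c + I_c/(y_c·A) = 2.02 + 0.36/(2.02 × 3) = 2.02 + 0.0594059 = 2.07941 m along the plane.
The resultant acts 0.6 + 0.0594059 = 0.659406 m (along the plate) below the hinge at the top edge, so the moment about the hinge is M = F × 0.659406 = 51.8392 × 0.659406 = 34.1831 kN·m.
A normal force at the bottom, 1.2 m from the hinge, must supply this moment: P = 34.1831/1.2 = 28.4859 kN.

P ≈ 28 kN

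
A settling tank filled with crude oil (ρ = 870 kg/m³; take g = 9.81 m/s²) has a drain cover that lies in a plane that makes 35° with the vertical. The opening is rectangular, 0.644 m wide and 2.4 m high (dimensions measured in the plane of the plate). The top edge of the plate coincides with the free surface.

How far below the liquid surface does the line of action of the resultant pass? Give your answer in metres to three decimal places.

γ = ρg = 870 × 9.81 / 1000 = 8.5347 kN/m³.
The plate makes 35° with the vertical, i.e. θ = 90° − 35° = 55° to the horizontal. Measuring y along the incline from the free-surface line, vertical depth h = y·sinθ with sinθ = 0.819152.
The centroid lies 2.4/2 = 1.2 m below the top edge, so y_c = 1.2 m and h_c = 1.2 × 0.819152 = 0.982982 m.
A = 0.644 × 2.4 = 1.5456 m².
Resultant F = γ·h_c·A = 8.5347 × 0.982982 × 1.5456 = 12.9667 kN.
I_c = b·h³/12 = 0.644 × 2.4³/12 = 0.741888 m⁴.
Centre of pressure: y_p = y_c + I_c/(y_c·A) = 1.2 + 0.741888/(1.2 × 1.5456) = 1.2 + 0.4 = 1.6 m along the plane.
Vertically, h_p = y_p·sinθ = 1.6 × 0.819152 = 1.31064 m.

h_p = 1.311 m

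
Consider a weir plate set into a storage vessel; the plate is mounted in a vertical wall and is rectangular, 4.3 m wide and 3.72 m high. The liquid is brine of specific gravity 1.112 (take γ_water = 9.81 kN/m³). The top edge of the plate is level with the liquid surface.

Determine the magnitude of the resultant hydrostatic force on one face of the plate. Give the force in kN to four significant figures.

γ = 1.112 × 9.81 = 10.90872 kN/m³.
The centroid lies 3.72/2 = 1.86 m below the top edge, so the centroid depth is h_c = 1.86 m.
A = 4.3 × 3.72 = 15.996 m².
Resultant F = γ·h_c·A = 10.90872 × 1.86 × 15.996 = 324.562 kN.

F ≈ 324.6 kN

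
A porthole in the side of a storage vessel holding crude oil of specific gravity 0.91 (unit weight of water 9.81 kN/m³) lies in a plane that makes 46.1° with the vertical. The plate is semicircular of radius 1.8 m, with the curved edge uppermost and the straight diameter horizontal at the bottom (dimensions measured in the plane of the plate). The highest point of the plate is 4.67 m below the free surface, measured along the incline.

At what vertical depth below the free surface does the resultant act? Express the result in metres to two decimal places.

h_p = 3.98 m

γ = 0.91 × 9.81 = 8.9271 kN/m³.
The plate makes 46.1° with the vertical, i.e. θ = 90° − 46.1° = 43.9° to the horizontal. Measuring y along the incline from the free-surface line, vertical depth h = y·sinθ with sinθ = 0.693402.
The centroid lies 4r/(3π) = 0.763944 m above the diameter, so r − 4r/(3π) = 1.8 − 0.763944 = 1.03606 m below the topmost point, so y_c = 4.67 + 1.03606 = 5.70606 m and h_c = 5.70606 × 0.693402 = 3.95659 m.
A = πr²/2 = π × 1.8²/2 = 5.08938 m².
Resultant F = γ·h_c·A = 8.9271 × 3.95659 × 5.08938 = 179.761 kN.
I_c = (π/8 − 8/(9π))·r⁴ = 0.109757 × 1.8⁴ = 1.15219 m⁴.
Centre of pressure: y_p = y_c + I_c/(y_c·A) = 5.70606 + 1.15219/(5.70606 × 5.08938) = 5.70606 + 0.0396755 = 5.74574 m along the plane.
Vertically, h_p = y_p·sinθ = 5.74574 × 0.693402 = 3.98411 m.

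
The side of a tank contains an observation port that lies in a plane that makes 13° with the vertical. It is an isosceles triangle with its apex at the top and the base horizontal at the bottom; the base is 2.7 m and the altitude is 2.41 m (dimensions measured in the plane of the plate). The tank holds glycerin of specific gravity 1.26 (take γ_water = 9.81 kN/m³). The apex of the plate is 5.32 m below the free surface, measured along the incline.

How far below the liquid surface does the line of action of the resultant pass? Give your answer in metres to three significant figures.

γ = 1.26 × 9.81 = 12.3606 kN/m³.
The plate makes 13° with the vertical, i.e. θ = 90° − 13° = 77° to the horizontal. Measuring y along the incline from the free-surface line, vertical depth h = y·sinθ with sinθ = 0.974370.
With the apex up, the centroid sits 2h/3 = 2 × 2.41/3 = 1.60667 m below the apex, so y_c = 5.32 + 1.60667 = 6.92667 m and h_c = 6.92667 × 0.974370 = 6.74914 m.
A = ½ × 2.7 × 2.41 = 3.2535 m².
Resultant F = γ·h_c·A = 12.3606 × 6.74914 × 3.2535 = 271.418 kN.
I_c = b·h³/36 = 2.7 × 2.41³/36 = 1.04981 m⁴.
Centre of pressure: y_p = y_c + I_c/(y_c·A) = 6.92667 + 1.04981/(6.92667 × 3.2535) = 6.92667 + 0.0465839 = 6.97325 m along the plane.
Vertically, h_p = y_p·sinθ = 6.97325 × 0.974370 = 6.79453 m.

h_p = 6.79 m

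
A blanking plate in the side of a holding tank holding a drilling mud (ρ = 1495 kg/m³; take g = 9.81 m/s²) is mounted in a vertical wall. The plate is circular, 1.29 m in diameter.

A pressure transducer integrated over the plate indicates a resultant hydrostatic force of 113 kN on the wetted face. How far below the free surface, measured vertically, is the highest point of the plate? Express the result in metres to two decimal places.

γ = ρg = 1495 × 9.81 / 1000 = 14.66595 kN/m³.
A = π(0.645)² = 1.30698 m².
From F = γ·h_c·A, the centroid depth is h_c = 113/(14.66595 × 1.30698) = 5.89521 m.
The centroid is at the centre, 0.645 m below the top of the plate, so the highest point sits at h_top = 5.89521 − 0.645 = 5.25021 m below the surface.

d_top ≈ 5.25 m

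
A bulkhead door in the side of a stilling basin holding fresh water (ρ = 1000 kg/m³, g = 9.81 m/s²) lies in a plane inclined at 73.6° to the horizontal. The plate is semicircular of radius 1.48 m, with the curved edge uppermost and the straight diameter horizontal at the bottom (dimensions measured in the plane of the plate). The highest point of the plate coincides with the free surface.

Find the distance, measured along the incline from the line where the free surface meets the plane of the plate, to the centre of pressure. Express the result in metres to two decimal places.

γ = ρg = 1000 × 9.81 = 9810 N/m³ = 9.81 kN/m³.
Let θ = 73.6° be the plate's angle to the horizontal; measure y along the incline from where the plane meets the free surface. Vertical depth h = y·sinθ with sinθ = 0.959314.
The centroid lies 4r/(3π) = 0.628132 m above the diameter, so r − 4r/(3π) = 1.48 − 0.628132 = 0.851868 m below the topmost point, so y_c = 0.851868 m and h_c = 0.851868 × 0.959314 = 0.817209 m.
A = πr²/2 = π × 1.48²/2 = 3.44067 m².
Resultant F = γ·h_c·A = 9.81 × 0.817209 × 3.44067 = 27.5832 kN.
I_c = (π/8 − 8/(9π))·r⁴ = 0.109757 × 1.48⁴ = 0.526598 m⁴.
Centre of pressure: y_p = y_c + I_c/(y_c·A) = 0.851868 + 0.526598/(0.851868 × 3.44067) = 0.851868 + 0.179665 = 1.03153 m along the plane.

y_p = 1.03 m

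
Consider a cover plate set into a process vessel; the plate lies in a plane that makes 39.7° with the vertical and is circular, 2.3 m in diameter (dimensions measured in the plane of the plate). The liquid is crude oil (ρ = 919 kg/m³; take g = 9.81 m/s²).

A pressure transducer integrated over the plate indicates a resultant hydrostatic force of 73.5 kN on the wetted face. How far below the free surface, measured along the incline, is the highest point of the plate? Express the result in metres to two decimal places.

γ = ρg = 919 × 9.81 / 1000 = 9.01539 kN/m³.
A = π(1.15)² = 4.15476 m².
From F = γ·h_c·A, the centroid depth is h_c = 73.5/(9.01539 × 4.15476) = 1.96226 m.
The plate makes 39.7° with the vertical, i.e. θ = 90° − 39.7° = 50.3° to the horizontal. Measuring y along the incline from the free-surface line, vertical depth h = y·sinθ with sinθ = 0.769400.
Along the incline, y_c = h_c/sinθ = 1.96226/0.769400 = 2.55038 m.
The centroid is at the centre, 1.15 m below the top of the plate, so the highest point sits at y_top = 2.55038 − 1.15 = 1.40038 m along the incline.

y_top ≈ 1.40 m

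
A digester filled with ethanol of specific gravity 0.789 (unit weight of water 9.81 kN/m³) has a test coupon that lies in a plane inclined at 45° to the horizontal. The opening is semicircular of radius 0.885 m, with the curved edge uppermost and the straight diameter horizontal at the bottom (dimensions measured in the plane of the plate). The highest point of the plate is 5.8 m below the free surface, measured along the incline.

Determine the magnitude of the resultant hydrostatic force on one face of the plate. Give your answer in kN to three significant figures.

F ≈ 42.5 kN

γ = 0.789 × 9.81 = 7.74009 kN/m³.
Let θ = 45° be the plate's angle to the horizontal; measure y along the incline from where the plane meets the free surface. Vertical depth h = y·sinθ with sinθ = 0.707107.
The centroid lies 4r/(3π) = 0.375606 m above the diameter, so r − 4r/(3π) = 0.885 − 0.375606 = 0.509394 m below the topmost point, so y_c = 5.8 + 0.509394 = 6.30939 m and h_c = 6.30939 × 0.707107 = 4.46141 m.
A = πr²/2 = π × 0.885²/2 = 1.23029 m².
Resultant F = γ·h_c·A = 7.74009 × 4.46141 × 1.23029 = 42.484 kN.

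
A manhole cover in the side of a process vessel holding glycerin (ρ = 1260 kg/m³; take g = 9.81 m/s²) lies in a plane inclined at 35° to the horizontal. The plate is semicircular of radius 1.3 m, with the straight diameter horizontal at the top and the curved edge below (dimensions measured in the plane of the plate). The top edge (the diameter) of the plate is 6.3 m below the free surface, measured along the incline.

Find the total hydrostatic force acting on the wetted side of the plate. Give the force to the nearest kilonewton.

γ = ρg = 1260 × 9.81 / 1000 = 12.3606 kN/m³.
Let θ = 35° be the plate's angle to the horizontal; measure y along the incline from where the plane meets the free surface. Vertical depth h = y·sinθ with sinθ = 0.573576.
The centroid of a semicircle lies 4r/(3π) = 0.551737 m from the diameter, here below the top edge, so y_c = 6.3 + 0.551737 = 6.85174 m and h_c = 6.85174 × 0.573576 = 3.92999 m.
A = πr²/2 = π × 1.3²/2 = 2.65465 m².
Resultant F = γ·h_c·A = 12.3606 × 3.92999 × 2.65465 = 128.955 kN.

F ≈ 129 kN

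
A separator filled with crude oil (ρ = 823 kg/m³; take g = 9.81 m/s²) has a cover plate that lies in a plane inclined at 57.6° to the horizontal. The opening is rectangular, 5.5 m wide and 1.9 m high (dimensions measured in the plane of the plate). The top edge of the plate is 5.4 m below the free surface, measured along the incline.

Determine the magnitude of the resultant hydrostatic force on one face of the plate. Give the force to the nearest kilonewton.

F ≈ 452 kN

γ = ρg = 823 × 9.81 / 1000 = 8.07363 kN/m³.
Let θ = 57.6° be the plate's angle to the horizontal; measure y along the incline from where the plane meets the free surface. Vertical depth h = y·sinθ with sinθ = 0.844328.
The centroid lies 1.9/2 = 0.95 m below the top edge, so y_c = 5.4 + 0.95 = 6.35 m and h_c = 6.35 × 0.844328 = 5.36148 m.
A = 5.5 × 1.9 = 10.45 m².
Resultant F = γ·h_c·A = 8.07363 × 5.36148 × 10.45 = 452.345 kN.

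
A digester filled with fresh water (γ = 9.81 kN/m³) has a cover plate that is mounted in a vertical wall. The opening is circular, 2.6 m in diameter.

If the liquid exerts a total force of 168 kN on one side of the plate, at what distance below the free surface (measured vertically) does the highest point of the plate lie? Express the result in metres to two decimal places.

γ = 9.81 kN/m³.
A = π(1.3)² = 5.30929 m².
From F = γ·h_c·A, the centroid depth is h_c = 168/(9.81 × 5.30929) = 3.22555 m.
The centroid is at the centre, 1.3 m below the top of the plate, so the highest point sits at h_top = 3.22555 − 1.3 = 1.92555 m below the surface.

d_top ≈ 1.93 m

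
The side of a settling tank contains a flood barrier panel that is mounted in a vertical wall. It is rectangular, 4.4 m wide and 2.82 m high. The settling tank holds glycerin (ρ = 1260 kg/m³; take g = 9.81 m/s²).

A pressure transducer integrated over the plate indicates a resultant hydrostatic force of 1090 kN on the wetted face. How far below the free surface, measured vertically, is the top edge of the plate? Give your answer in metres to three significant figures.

d_top ≈ 5.70 m

γ = ρg = 1260 × 9.81 / 1000 = 12.3606 kN/m³.
A = 4.4 × 2.82 = 12.408 m².
From F = γ·h_c·A, the centroid depth is h_c = 1090/(12.3606 × 12.408) = 7.10698 m.
The centroid lies 2.82/2 = 1.41 m below the top edge, so the top edge sits at h_top = 7.10698 − 1.41 = 5.69698 m below the surface.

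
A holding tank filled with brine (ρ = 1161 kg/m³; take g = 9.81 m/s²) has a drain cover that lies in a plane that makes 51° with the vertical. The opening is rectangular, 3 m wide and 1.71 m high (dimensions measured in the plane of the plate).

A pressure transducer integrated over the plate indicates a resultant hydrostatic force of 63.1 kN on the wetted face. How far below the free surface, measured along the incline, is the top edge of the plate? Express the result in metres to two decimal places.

γ = ρg = 1161 × 9.81 / 1000 = 11.38941 kN/m³.
A = 3 × 1.71 = 5.13 m².
From F = γ·h_c·A, the centroid depth is h_c = 63.1/(11.38941 × 5.13) = 1.07997 m.
The plate makes 51° with the vertical, i.e. θ = 90° − 51° = 39° to the horizontal. Measuring y along the incline from the free-surface line, vertical depth h = y·sinθ with sinθ = 0.629320.
Along the incline, y_c = h_c/sinθ = 1.07997/0.629320 = 1.71609 m.
The centroid lies 1.71/2 = 0.855 m below the top edge, so the top edge sits at y_top = 1.71609 − 0.855 = 0.86109 m along the incline.

y_top ≈ 0.86 m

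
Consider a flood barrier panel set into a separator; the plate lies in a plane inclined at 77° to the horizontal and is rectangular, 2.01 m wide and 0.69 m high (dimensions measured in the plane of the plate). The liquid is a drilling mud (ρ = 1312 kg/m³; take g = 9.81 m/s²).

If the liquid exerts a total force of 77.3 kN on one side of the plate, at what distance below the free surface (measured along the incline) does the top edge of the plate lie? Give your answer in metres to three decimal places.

y_top ≈ 4.099 m

γ = ρg = 1312 × 9.81 / 1000 = 12.87072 kN/m³.
A = 2.01 × 0.69 = 1.3869 m².
From F = γ·h_c·A, the centroid depth is h_c = 77.3/(12.87072 × 1.3869) = 4.33043 m.
Let θ = 77° be the plate's angle to the horizontal; measure y along the incline from where the plane meets the free surface. Vertical depth h = y·sinθ with sinθ = 0.974370.
Along the incline, y_c = h_c/sinθ = 4.33043/0.974370 = 4.44434 m.
The centroid lies 0.69/2 = 0.345 m below the top edge, so the top edge sits at y_top = 4.44434 − 0.345 = 4.09934 m along the incline.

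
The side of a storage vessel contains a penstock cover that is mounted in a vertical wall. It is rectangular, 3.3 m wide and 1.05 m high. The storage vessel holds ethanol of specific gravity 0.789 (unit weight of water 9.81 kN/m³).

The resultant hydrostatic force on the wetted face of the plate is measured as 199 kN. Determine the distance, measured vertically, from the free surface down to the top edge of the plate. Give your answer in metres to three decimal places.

γ = 0.789 × 9.81 = 7.74009 kN/m³.
A = 3.3 × 1.05 = 3.465 m².
From F = γ·h_c·A, the centroid depth is h_c = 199/(7.74009 × 3.465) = 7.42 m.
The centroid lies 1.05/2 = 0.525 m below the top edge, so the top edge sits at h_top = 7.42 − 0.525 = 6.895 m below the surface.

d_top ≈ 6.895 m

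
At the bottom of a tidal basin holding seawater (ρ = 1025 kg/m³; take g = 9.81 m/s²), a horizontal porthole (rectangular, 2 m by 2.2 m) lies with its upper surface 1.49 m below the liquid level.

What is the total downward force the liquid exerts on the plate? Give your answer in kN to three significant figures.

γ = ρg = 1025 × 9.81 / 1000 = 10.05525 kN/m³.
The plate is horizontal, so pressure is uniform at p = γ·h = 10.05525 × 1.49 = 14.9823 kN/m².
A = 2 × 2.2 = 4.4 m².
F = p·A = 14.9823 × 4.4 = 65.9221 kN.

F ≈ 65.9 kN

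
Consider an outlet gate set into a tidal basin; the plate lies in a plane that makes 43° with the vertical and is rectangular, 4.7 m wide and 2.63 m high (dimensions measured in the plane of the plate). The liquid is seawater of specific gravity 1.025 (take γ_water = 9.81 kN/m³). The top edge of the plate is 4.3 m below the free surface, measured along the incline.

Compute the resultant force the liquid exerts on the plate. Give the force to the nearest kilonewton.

F ≈ 510 kN

γ = 1.025 × 9.81 = 10.05525 kN/m³.
The plate makes 43° with the vertical, i.e. θ = 90° − 43° = 47° to the horizontal. Measuring y along the incline from the free-surface line, vertical depth h = y·sinθ with sinθ = 0.731354.
The centroid lies 2.63/2 = 1.315 m below the top edge, so y_c = 4.3 + 1.315 = 5.615 m and h_c = 5.615 × 0.731354 = 4.10655 m.
A = 4.7 × 2.63 = 12.361 m².
Resultant F = γ·h_c·A = 10.05525 × 4.10655 × 12.361 = 510.415 kN.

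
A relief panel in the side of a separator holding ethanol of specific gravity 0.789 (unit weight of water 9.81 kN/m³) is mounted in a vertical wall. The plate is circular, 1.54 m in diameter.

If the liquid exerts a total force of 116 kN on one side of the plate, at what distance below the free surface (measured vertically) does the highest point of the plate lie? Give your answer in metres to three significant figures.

γ = 0.789 × 9.81 = 7.74009 kN/m³.
A = π(0.77)² = 1.86265 m².
From F = γ·h_c·A, the centroid depth is h_c = 116/(7.74009 × 1.86265) = 8.04601 m.
The centroid is at the centre, 0.77 m below the top of the plate, so the highest point sits at h_top = 8.04601 − 0.77 = 7.27601 m below the surface.

d_top ≈ 7.28 m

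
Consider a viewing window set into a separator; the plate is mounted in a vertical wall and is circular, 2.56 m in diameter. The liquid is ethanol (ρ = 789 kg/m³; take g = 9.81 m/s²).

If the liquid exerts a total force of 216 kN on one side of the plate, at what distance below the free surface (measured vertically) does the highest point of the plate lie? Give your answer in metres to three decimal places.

d_top ≈ 4.142 m

γ = ρg = 789 × 9.81 / 1000 = 7.74009 kN/m³.
A = π(1.28)² = 5.14719 m².
From F = γ·h_c·A, the centroid depth is h_c = 216/(7.74009 × 5.14719) = 5.42173 m.
The centroid is at the centre, 1.28 m below the top of the plate, so the highest point sits at h_top = 5.42173 − 1.28 = 4.14173 m below the surface.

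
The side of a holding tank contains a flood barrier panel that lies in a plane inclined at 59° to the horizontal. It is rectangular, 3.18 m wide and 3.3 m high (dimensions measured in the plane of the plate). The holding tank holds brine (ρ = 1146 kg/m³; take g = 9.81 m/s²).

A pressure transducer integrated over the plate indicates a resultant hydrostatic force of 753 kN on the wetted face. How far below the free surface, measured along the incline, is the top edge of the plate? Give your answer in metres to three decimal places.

γ = ρg = 1146 × 9.81 / 1000 = 11.24226 kN/m³.
A = 3.18 × 3.3 = 10.494 m².
From F = γ·h_c·A, the centroid depth is h_c = 753/(11.24226 × 10.494) = 6.38264 m.
Let θ = 59° be the plate's angle to the horizontal; measure y along the incline from where the plane meets the free surface. Vertical depth h = y·sinθ with sinθ = 0.857167.
Along the incline, y_c = h_c/sinθ = 6.38264/0.857167 = 7.4462 m.
The centroid lies 3.3/2 = 1.65 m below the top edge, so the top edge sits at y_top = 7.4462 − 1.65 = 5.7962 m along the incline.

y_top ≈ 5.796 m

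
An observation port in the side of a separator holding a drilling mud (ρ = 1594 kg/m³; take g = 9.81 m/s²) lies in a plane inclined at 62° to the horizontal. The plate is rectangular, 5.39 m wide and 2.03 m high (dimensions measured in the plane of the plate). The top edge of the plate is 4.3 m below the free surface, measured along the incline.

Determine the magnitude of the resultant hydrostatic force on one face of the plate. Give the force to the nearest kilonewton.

γ = ρg = 1594 × 9.81 / 1000 = 15.63714 kN/m³.
Let θ = 62° be the plate's angle to the horizontal; measure y along the incline from where the plane meets the free surface. Vertical depth h = y·sinθ with sinθ = 0.882948.
The centroid lies 2.03/2 = 1.015 m below the top edge, so y_c = 4.3 + 1.015 = 5.315 m and h_c = 5.315 × 0.882948 = 4.69287 m.
A = 5.39 × 2.03 = 10.9417 m².
Resultant F = γ·h_c·A = 15.63714 × 4.69287 × 10.9417 = 802.935 kN.

F ≈ 803 kN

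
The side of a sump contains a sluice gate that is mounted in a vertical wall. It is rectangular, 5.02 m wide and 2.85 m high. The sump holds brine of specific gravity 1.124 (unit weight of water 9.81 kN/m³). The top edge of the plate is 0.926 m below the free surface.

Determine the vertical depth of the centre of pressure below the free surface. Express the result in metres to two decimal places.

h_p = 2.64 m

γ = 1.124 × 9.81 = 11.02644 kN/m³.
The centroid lies 2.85/2 = 1.425 m below the top edge, so the centroid depth is h_c = 0.926 + 1.425 = 2.351 m.
A = 5.02 × 2.85 = 14.307 m².
Resultant F = γ·h_c·A = 11.02644 × 2.351 × 14.307 = 370.883 kN.
I_c = b·h³/12 = 5.02 × 2.85³/12 = 9.68405 m⁴.
Centre of pressure: y_p = y_c + I_c/(y_c·A) = 2.351 + 9.68405/(2.351 × 14.307) = 2.351 + 0.287909 = 2.63891 m along the plane.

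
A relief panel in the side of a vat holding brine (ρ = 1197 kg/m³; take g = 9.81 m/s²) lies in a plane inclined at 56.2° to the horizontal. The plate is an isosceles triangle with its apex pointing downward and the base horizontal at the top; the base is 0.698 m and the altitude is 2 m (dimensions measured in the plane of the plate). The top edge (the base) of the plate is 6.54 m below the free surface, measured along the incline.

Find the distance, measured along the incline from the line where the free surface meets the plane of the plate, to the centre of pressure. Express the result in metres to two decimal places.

γ = ρg = 1197 × 9.81 / 1000 = 11.74257 kN/m³.
Let θ = 56.2° be the plate's angle to the horizontal; measure y along the incline from where the plane meets the free surface. Vertical depth h = y·sinθ with sinθ = 0.830984.
With the apex down, the centroid sits h/3 = 2/3 = 0.666667 m below the base (the top edge), so y_c = 6.54 + 0.666667 = 7.20667 m and h_c = 7.20667 × 0.830984 = 5.98863 m.
A = ½ × 0.698 × 2 = 0.698 m².
Resultant F = γ·h_c·A = 11.74257 × 5.98863 × 0.698 = 49.0847 kN.
I_c = b·h³/36 = 0.698 × 2³/36 = 0.155111 m⁴.
Centre of pressure: y_p = y_c + I_c/(y_c·A) = 7.20667 + 0.155111/(7.20667 × 0.698) = 7.20667 + 0.0308356 = 7.23751 m along the plane.

y_p = 7.24 m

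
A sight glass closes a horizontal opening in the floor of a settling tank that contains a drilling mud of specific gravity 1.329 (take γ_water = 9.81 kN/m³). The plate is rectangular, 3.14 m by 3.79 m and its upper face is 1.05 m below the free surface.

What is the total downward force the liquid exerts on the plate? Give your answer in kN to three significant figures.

F ≈ 163 kN

γ = 1.329 × 9.81 = 13.03749 kN/m³.
The plate is horizontal, so pressure is uniform at p = γ·h = 13.03749 × 1.05 = 13.6894 kN/m².
A = 3.14 × 3.79 = 11.9006 m².
F = p·A = 13.6894 × 11.9006 = 162.912 kN.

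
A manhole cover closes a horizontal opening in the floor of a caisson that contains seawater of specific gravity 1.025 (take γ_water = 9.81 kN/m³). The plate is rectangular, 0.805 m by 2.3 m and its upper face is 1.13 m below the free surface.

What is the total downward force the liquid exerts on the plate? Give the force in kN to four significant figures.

F ≈ 21.04 kN

γ = 1.025 × 9.81 = 10.05525 kN/m³.
The plate is horizontal, so pressure is uniform at p = γ·h = 10.05525 × 1.13 = 11.3624 kN/m².
A = 0.805 × 2.3 = 1.8515 m².
F = p·A = 11.3624 × 1.8515 = 21.0375 kN.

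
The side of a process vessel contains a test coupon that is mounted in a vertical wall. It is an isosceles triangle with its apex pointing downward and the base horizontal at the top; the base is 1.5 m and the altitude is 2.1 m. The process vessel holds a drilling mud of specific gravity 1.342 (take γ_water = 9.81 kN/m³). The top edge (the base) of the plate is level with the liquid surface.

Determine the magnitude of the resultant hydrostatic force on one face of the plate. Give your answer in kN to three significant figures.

F ≈ 14.5 kN

γ = 1.342 × 9.81 = 13.16502 kN/m³.
With the apex down, the centroid sits h/3 = 2.1/3 = 0.7 m below the base (the top edge), so the centroid depth is h_c = 0.7 m.
A = ½ × 1.5 × 2.1 = 1.575 m².
Resultant F = γ·h_c·A = 13.16502 × 0.7 × 1.575 = 14.5144 kN.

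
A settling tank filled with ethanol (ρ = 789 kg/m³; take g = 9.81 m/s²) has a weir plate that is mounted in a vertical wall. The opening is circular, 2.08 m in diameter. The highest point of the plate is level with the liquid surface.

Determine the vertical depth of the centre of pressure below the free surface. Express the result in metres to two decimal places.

h_p = 1.30 m

γ = ρg = 789 × 9.81 / 1000 = 7.74009 kN/m³.
The centroid is at the centre, 1.04 m below the top of the plate, so the centroid depth is h_c = 1.04 m.
A = π(1.04)² = 3.39795 m².
Resultant F = γ·h_c·A = 7.74009 × 1.04 × 3.39795 = 27.3525 kN.
I_c = πr⁴/4 = π × 1.04⁴/4 = 0.918805 m⁴.
Centre of pressure: y_p = y_c + I_c/(y_c·A) = 1.04 + 0.918805/(1.04 × 3.39795) = 1.04 + 0.26 = 1.3 m along the plane.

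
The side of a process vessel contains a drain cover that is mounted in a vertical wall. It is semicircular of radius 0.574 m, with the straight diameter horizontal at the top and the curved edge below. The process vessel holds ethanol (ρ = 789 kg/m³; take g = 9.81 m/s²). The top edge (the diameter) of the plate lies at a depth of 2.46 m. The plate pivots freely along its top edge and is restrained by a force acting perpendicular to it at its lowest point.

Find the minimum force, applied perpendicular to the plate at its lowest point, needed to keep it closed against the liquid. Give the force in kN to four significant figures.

γ = ρg = 789 × 9.81 / 1000 = 7.74009 kN/m³.
The centroid of a semicircle lies 4r/(3π) = 0.243613 m from the diameter, here below the top edge, so the centroid depth is h_c = 2.46 + 0.243613 = 2.70361 m.
A = πr²/2 = π × 0.574²/2 = 0.51754 m².
Resultant F = γ·h_c·A = 7.74009 × 2.70361 × 0.51754 = 10.8301 kN.
I_c = (π/8 − 8/(9π))·r⁴ = 0.109757 × 0.574⁴ = 0.0119146 m⁴.
Centre of pressure: y_p = y_c + I_c/(y_c·A) = 2.70361 + 0.0119146/(2.70361 × 0.51754) = 2.70361 + 0.00851513 = 2.71213 m along the plane.
The resultant acts 0.243613 + 0.00851513 = 0.252128 m (along the plate) below the hinge at the top edge, so the moment about the hinge is M = F × 0.252128 = 10.8301 × 0.252128 = 2.73057 kN·m.
A normal force at the bottom, 0.574 m from the hinge, must supply this moment: P = 2.73057/0.574 = 4.75709 kN.

P ≈ 4.757 kN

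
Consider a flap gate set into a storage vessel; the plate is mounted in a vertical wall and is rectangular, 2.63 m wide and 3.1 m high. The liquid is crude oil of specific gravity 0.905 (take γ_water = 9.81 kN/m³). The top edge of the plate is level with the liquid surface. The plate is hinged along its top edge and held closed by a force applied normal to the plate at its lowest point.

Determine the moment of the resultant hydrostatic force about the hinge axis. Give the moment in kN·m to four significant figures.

γ = 0.905 × 9.81 = 8.87805 kN/m³.
The centroid lies 3.1/2 = 1.55 m below the top edge, so the centroid depth is h_c = 1.55 m.
A = 2.63 × 3.1 = 8.153 m².
Resultant F = γ·h_c·A = 8.87805 × 1.55 × 8.153 = 112.193 kN.
I_c = b·h³/12 = 2.63 × 3.1³/12 = 6.52919 m⁴.
Centre of pressure: y_p = y_c + I_c/(y_c·A) = 1.55 + 6.52919/(1.55 × 8.153) = 1.55 + 0.516666 = 2.06667 m along the plane.
The resultant acts 1.55 + 0.516666 = 2.06667 m (along the plate) below the hinge at the top edge, so the moment about the hinge is M = F × 2.06667 = 112.193 × 2.06667 = 231.866 kN·m.

M ≈ 231.9 kN·m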